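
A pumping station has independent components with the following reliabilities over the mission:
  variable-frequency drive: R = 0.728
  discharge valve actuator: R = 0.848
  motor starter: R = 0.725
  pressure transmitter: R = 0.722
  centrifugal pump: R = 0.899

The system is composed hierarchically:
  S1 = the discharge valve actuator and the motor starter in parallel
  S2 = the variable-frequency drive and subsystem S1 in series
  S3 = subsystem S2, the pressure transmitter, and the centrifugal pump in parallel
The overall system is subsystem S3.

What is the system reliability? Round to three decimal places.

0.992

Parallel (discharge valve actuator and motor starter): 1 − (1 − 0.84800)(1 − 0.72500) = 0.95820
Series (variable-frequency drive and [0.95820]): 0.72800 × 0.95820 = 0.69757
Parallel ([0.69757], pressure transmitter, and centrifugal pump): 1 − (1 − 0.69757)(1 − 0.72200)(1 − 0.89900) = 0.992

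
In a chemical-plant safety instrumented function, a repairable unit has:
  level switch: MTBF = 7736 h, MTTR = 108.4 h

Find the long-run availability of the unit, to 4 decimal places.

0.9862

A(level switch) = MTBF/(MTBF+MTTR) = 7736/(7736+108.4) = 0.9862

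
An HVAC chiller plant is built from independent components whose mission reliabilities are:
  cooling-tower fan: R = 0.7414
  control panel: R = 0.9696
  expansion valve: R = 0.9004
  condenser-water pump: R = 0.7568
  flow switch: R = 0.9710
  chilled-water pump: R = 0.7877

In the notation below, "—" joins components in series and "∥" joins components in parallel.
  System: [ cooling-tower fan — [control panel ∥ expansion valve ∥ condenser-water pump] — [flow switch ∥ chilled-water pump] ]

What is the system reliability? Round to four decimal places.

Parallel (control panel, expansion valve, and condenser-water pump): 1 − (1 − 0.969600)(1 − 0.900400)(1 − 0.756800) = 0.999264
Parallel (flow switch and chilled-water pump): 1 − (1 − 0.971000)(1 − 0.787700) = 0.993843
Series (cooling-tower fan, [0.999264], and [0.993843]): 0.741400 × 0.999264 × 0.993843 = 0.7363

0.7363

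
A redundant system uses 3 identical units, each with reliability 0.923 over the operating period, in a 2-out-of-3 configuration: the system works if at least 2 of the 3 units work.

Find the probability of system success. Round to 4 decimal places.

0.9831

R = Σ_{i=2}^{3} C(3,i) p^i (1−p)^{3−i} with p = 0.923
C(3,2)·0.923^2·0.077^1 = 0.196796
C(3,3)·0.923^3·0.077^0 = 0.786330
Sum = 0.9831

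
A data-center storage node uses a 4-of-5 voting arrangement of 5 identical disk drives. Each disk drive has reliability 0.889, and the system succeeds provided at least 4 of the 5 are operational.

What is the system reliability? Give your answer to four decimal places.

R = Σ_{i=4}^{5} C(5,i) p^i (1−p)^{5−i} with p = 0.889
C(5,4)·0.889^4·0.111^1 = 0.346657
C(5,5)·0.889^5·0.111^0 = 0.555276
Sum = 0.9019

0.9019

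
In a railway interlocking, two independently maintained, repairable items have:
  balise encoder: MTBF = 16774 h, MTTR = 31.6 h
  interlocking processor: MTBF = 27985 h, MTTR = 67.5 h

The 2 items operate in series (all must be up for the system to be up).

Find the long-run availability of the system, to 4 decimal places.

A(balise encoder) = MTBF/(MTBF+MTTR) = 16774/(16774+31.6) = 0.998120
A(interlocking processor) = MTBF/(MTBF+MTTR) = 27985/(27985+67.5) = 0.997594
Series availability: 0.998120 × 0.997594 = 0.9957

0.9957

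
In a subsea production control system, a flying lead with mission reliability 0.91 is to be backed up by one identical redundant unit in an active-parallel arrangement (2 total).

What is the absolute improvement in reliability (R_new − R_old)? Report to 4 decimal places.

0.0819

R_before = 0.91
R_after = 1 − (1 − 0.91)^2 = 0.9919
ΔR = 0.9919 − 0.91 = 0.0819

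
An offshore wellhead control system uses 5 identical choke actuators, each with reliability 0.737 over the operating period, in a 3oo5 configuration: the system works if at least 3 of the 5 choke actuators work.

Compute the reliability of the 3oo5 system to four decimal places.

R = Σ_{i=3}^{5} C(5,i) p^i (1−p)^{5−i} with p = 0.737
C(5,3)·0.737^3·0.263^2 = 0.276894
C(5,4)·0.737^4·0.263^1 = 0.387968
C(5,5)·0.737^5·0.263^0 = 0.217439
Sum = 0.8823

0.8823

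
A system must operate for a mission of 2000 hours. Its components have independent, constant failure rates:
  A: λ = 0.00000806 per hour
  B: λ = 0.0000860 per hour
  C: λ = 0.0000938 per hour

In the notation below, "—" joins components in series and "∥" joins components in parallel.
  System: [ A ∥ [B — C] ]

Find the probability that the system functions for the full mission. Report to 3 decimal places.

0.995

R(A) = exp(−0.00000806 × 2000) = 0.98401
R(B) = exp(−0.0000860 × 2000) = 0.84198
R(C) = exp(−0.0000938 × 2000) = 0.82895
Series (B and C): 0.84198 × 0.82895 = 0.69796
Parallel (A and [0.69796]): 1 − (1 − 0.98401)(1 − 0.69796) = 0.995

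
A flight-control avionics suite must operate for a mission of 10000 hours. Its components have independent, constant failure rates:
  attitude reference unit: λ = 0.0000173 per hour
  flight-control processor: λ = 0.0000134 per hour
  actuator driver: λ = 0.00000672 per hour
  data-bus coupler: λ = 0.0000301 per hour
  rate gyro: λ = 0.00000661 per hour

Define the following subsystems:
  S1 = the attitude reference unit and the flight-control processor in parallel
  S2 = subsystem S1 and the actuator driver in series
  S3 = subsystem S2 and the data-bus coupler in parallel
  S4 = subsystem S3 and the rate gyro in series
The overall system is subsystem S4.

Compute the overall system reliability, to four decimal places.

0.9157

R(attitude reference unit) = exp(−0.0000173 × 10000) = 0.841138
R(flight-control processor) = exp(−0.0000134 × 10000) = 0.874590
R(actuator driver) = exp(−0.00000672 × 10000) = 0.935008
R(data-bus coupler) = exp(−0.0000301 × 10000) = 0.740078
R(rate gyro) = exp(−0.00000661 × 10000) = 0.936037
Parallel (attitude reference unit and flight-control processor): 1 − (1 − 0.841138)(1 − 0.874590) = 0.980077
Series ([0.980077] and actuator driver): 0.980077 × 0.935008 = 0.916380
Parallel ([0.916380] and data-bus coupler): 1 − (1 − 0.916380)(1 − 0.740078) = 0.978265
Series ([0.978265] and rate gyro): 0.978265 × 0.936037 = 0.9157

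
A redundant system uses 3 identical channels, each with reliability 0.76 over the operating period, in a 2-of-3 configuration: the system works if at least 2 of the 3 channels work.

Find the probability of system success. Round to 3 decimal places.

0.855

R = Σ_{i=2}^{3} C(3,i) p^i (1−p)^{3−i} with p = 0.76
C(3,2)·0.76^2·0.24^1 = 0.41587
C(3,3)·0.76^3·0.24^0 = 0.43898
Sum = 0.855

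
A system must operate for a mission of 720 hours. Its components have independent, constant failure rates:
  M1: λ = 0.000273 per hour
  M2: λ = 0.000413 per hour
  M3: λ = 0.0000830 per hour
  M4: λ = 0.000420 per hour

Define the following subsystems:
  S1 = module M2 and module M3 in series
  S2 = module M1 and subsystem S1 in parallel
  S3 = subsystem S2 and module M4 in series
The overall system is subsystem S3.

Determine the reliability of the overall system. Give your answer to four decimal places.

R(M1) = exp(−0.000273 × 720) = 0.821552
R(M2) = exp(−0.000413 × 720) = 0.742777
R(M3) = exp(−0.0000830 × 720) = 0.941991
R(M4) = exp(−0.000420 × 720) = 0.739042
Series (M2 and M3): 0.742777 × 0.941991 = 0.699689
Parallel (M1 and [0.699689]): 1 − (1 − 0.821552)(1 − 0.699689) = 0.946410
Series ([0.946410] and M4): 0.946410 × 0.739042 = 0.6994

0.6994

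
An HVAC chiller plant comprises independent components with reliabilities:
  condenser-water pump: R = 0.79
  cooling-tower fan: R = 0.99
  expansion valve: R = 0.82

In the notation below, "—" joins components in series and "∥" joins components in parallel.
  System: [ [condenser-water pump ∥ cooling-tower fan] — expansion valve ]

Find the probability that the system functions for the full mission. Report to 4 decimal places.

0.8183

Parallel (condenser-water pump and cooling-tower fan): 1 − (1 − 0.790000)(1 − 0.990000) = 0.997900
Series ([0.997900] and expansion valve): 0.997900 × 0.820000 = 0.8183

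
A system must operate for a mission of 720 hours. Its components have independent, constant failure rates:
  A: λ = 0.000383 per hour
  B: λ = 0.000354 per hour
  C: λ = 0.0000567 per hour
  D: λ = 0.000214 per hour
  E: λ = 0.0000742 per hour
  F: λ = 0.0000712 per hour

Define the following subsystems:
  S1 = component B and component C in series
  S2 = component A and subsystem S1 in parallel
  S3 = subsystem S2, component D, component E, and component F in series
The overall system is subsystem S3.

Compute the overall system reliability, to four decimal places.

R(A) = exp(−0.000383 × 720) = 0.758995
R(B) = exp(−0.000354 × 720) = 0.775009
R(C) = exp(−0.0000567 × 720) = 0.959998
R(D) = exp(−0.000214 × 720) = 0.857203
R(E) = exp(−0.0000742 × 720) = 0.947978
R(F) = exp(−0.0000712 × 720) = 0.950028
Series (B and C): 0.775009 × 0.959998 = 0.744007
Parallel (A and [0.744007]): 1 − (1 − 0.758995)(1 − 0.744007) = 0.938304
Series ([0.938304], D, E, and F): 0.938304 × 0.857203 × 0.947978 × 0.950028 = 0.7244

0.7244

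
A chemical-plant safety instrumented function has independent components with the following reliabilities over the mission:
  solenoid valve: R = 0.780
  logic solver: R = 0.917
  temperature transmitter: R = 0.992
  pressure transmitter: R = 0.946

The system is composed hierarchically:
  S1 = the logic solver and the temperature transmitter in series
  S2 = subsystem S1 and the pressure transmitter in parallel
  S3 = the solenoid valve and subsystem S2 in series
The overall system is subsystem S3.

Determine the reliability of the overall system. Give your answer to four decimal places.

Series (logic solver and temperature transmitter): 0.917000 × 0.992000 = 0.909664
Parallel ([0.909664] and pressure transmitter): 1 − (1 − 0.909664)(1 − 0.946000) = 0.995122
Series (solenoid valve and [0.995122]): 0.780000 × 0.995122 = 0.7762

0.7762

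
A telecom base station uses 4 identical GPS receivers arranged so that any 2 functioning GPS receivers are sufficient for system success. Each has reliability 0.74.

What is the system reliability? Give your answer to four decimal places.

R = Σ_{i=2}^{4} C(4,i) p^i (1−p)^{4−i} with p = 0.74
C(4,2)·0.74^2·0.26^2 = 0.222107
C(4,3)·0.74^3·0.26^1 = 0.421433
C(4,4)·0.74^4·0.26^0 = 0.299866
Sum = 0.9434

0.9434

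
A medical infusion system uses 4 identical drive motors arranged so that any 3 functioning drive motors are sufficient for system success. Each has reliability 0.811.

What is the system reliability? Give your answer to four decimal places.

R = Σ_{i=3}^{4} C(4,i) p^i (1−p)^{4−i} with p = 0.811
C(4,3)·0.811^3·0.189^1 = 0.403259
C(4,4)·0.811^4·0.189^0 = 0.432597
Sum = 0.8359

0.8359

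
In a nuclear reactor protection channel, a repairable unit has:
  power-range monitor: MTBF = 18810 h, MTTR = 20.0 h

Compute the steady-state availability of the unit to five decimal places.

A(power-range monitor) = MTBF/(MTBF+MTTR) = 18810/(18810+20.0) = 0.99894

0.99894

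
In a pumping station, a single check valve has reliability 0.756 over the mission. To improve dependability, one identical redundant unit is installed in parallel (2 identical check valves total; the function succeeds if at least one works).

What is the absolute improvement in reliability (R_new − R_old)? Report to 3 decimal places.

R_before = 0.756
R_after = 1 − (1 − 0.756)^2 = 0.940
ΔR = 0.940 − 0.756 = 0.184

0.184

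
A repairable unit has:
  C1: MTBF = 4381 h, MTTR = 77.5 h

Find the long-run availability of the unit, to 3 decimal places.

0.983

A(C1) = MTBF/(MTBF+MTTR) = 4381/(4381+77.5) = 0.983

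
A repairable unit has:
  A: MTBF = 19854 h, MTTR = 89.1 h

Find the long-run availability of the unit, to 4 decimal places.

A(A) = MTBF/(MTBF+MTTR) = 19854/(19854+89.1) = 0.9955

0.9955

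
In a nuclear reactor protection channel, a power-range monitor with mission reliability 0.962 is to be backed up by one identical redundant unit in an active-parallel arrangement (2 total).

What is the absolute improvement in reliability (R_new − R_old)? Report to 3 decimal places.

R_before = 0.962
R_after = 1 − (1 − 0.962)^2 = 0.999
ΔR = 0.999 − 0.962 = 0.037

0.037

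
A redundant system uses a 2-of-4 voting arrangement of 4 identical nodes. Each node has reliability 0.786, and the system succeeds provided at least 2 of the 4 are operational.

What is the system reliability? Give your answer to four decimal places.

0.9671

R = Σ_{i=2}^{4} C(4,i) p^i (1−p)^{4−i} with p = 0.786
C(4,2)·0.786^2·0.214^2 = 0.169756
C(4,3)·0.786^3·0.214^1 = 0.415663
C(4,4)·0.786^4·0.214^0 = 0.381672
Sum = 0.9671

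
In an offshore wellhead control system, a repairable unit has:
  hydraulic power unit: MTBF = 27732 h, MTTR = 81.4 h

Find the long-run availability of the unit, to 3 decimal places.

0.997

A(hydraulic power unit) = MTBF/(MTBF+MTTR) = 27732/(27732+81.4) = 0.997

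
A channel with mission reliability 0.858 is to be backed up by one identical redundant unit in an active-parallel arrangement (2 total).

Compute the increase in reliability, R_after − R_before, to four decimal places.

R_before = 0.858
R_after = 1 − (1 − 0.858)^2 = 0.9798
ΔR = 0.9798 − 0.858 = 0.1218

0.1218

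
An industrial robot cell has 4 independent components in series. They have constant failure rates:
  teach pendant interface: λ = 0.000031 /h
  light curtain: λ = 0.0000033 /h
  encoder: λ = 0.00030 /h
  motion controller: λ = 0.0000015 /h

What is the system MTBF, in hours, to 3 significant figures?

2980

Series of exponential components: λ_sys = Σ λ_i
λ_sys = 0.000031 + 0.0000033 + 0.00030 + 0.0000015 = 3.3580e-04 /h
MTBF = 1 / λ_sys = 2980 h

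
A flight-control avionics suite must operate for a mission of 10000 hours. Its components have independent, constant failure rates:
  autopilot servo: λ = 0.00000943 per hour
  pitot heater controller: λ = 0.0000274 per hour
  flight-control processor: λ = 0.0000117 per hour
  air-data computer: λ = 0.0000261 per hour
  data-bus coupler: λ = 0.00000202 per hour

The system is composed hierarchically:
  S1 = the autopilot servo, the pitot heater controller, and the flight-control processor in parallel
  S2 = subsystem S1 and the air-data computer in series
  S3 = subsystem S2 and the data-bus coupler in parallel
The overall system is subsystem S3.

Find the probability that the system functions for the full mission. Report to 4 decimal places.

0.9954

R(autopilot servo) = exp(−0.00000943 × 10000) = 0.910010
R(pitot heater controller) = exp(−0.0000274 × 10000) = 0.760332
R(flight-control processor) = exp(−0.0000117 × 10000) = 0.889585
R(air-data computer) = exp(−0.0000261 × 10000) = 0.770281
R(data-bus coupler) = exp(−0.00000202 × 10000) = 0.980003
Parallel (autopilot servo, pitot heater controller, and flight-control processor): 1 − (1 − 0.910010)(1 − 0.760332)(1 − 0.889585) = 0.997619
Series ([0.997619] and air-data computer): 0.997619 × 0.770281 = 0.768447
Parallel ([0.768447] and data-bus coupler): 1 − (1 − 0.768447)(1 − 0.980003) = 0.9954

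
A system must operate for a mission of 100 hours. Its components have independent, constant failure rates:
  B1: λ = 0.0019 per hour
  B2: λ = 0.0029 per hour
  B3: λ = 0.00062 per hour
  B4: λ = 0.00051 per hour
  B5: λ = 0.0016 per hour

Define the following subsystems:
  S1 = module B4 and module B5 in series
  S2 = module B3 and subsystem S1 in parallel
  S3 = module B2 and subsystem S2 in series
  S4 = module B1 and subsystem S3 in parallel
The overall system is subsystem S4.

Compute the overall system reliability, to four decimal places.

R(B1) = exp(−0.0019 × 100) = 0.826959
R(B2) = exp(−0.0029 × 100) = 0.748264
R(B3) = exp(−0.00062 × 100) = 0.939883
R(B4) = exp(−0.00051 × 100) = 0.950279
R(B5) = exp(−0.0016 × 100) = 0.852144
Series (B4 and B5): 0.950279 × 0.852144 = 0.809775
Parallel (B3 and [0.809775]): 1 − (1 − 0.939883)(1 − 0.809775) = 0.988564
Series (B2 and [0.988564]): 0.748264 × 0.988564 = 0.739707
Parallel (B1 and [0.739707]): 1 − (1 − 0.826959)(1 − 0.739707) = 0.9550

0.9550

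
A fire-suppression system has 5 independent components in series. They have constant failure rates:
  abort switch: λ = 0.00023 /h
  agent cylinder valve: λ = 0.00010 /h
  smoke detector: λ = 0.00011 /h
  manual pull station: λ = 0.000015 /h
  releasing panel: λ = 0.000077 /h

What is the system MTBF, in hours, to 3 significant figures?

Series of exponential components: λ_sys = Σ λ_i
λ_sys = 0.00023 + 0.00010 + 0.00011 + 0.000015 + 0.000077 = 5.3200e-04 /h
MTBF = 1 / λ_sys = 1880 h

1880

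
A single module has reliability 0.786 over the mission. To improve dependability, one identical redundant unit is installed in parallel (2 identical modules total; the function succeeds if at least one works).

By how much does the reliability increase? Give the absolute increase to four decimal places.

R_before = 0.786
R_after = 1 − (1 − 0.786)^2 = 0.9542
ΔR = 0.9542 − 0.786 = 0.1682

0.1682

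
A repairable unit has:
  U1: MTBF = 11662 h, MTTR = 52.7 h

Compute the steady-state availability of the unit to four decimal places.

A(U1) = MTBF/(MTBF+MTTR) = 11662/(11662+52.7) = 0.9955

0.9955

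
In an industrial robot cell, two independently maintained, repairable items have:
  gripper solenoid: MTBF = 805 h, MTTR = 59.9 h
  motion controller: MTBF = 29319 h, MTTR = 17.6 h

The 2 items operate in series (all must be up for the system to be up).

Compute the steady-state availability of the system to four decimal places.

A(gripper solenoid) = MTBF/(MTBF+MTTR) = 805/(805+59.9) = 0.930743
A(motion controller) = MTBF/(MTBF+MTTR) = 29319/(29319+17.6) = 0.999400
Series availability: 0.930743 × 0.999400 = 0.9302

0.9302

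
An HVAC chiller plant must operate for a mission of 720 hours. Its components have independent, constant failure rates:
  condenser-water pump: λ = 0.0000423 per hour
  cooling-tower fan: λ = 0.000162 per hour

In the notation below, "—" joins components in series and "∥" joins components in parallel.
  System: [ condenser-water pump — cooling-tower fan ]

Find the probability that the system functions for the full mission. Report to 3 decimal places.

R(condenser-water pump) = exp(−0.0000423 × 720) = 0.97000
R(cooling-tower fan) = exp(−0.000162 × 720) = 0.88991
Series (condenser-water pump and cooling-tower fan): 0.97000 × 0.88991 = 0.863

0.863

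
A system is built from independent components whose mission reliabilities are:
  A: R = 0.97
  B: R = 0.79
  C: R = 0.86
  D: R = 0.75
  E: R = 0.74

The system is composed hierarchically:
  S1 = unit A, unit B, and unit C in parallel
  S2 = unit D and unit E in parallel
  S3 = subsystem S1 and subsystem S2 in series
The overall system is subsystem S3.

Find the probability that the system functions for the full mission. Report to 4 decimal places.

Parallel (A, B, and C): 1 − (1 − 0.970000)(1 − 0.790000)(1 − 0.860000) = 0.999118
Parallel (D and E): 1 − (1 − 0.750000)(1 − 0.740000) = 0.935000
Series ([0.999118] and [0.935000]): 0.999118 × 0.935000 = 0.9342

0.9342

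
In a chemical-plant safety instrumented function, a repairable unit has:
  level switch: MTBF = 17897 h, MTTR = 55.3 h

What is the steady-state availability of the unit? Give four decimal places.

0.9969

A(level switch) = MTBF/(MTBF+MTTR) = 17897/(17897+55.3) = 0.9969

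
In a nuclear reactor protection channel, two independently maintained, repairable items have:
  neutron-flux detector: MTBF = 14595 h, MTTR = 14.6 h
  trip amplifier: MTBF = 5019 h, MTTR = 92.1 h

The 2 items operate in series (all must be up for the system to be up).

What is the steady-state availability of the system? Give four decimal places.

A(neutron-flux detector) = MTBF/(MTBF+MTTR) = 14595/(14595+14.6) = 0.999001
A(trip amplifier) = MTBF/(MTBF+MTTR) = 5019/(5019+92.1) = 0.981980
Series availability: 0.999001 × 0.981980 = 0.9810

0.9810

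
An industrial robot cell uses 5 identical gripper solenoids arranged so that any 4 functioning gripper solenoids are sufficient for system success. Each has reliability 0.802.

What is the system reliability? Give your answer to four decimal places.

0.7414

R = Σ_{i=4}^{5} C(5,i) p^i (1−p)^{5−i} with p = 0.802
C(5,4)·0.802^4·0.198^1 = 0.409574
C(5,5)·0.802^5·0.198^0 = 0.331797
Sum = 0.7414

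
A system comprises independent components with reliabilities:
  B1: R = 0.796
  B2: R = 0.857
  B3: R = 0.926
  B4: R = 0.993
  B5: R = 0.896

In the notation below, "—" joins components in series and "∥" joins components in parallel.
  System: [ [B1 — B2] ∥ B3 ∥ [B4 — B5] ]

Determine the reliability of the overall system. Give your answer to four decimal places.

0.9974

Series (B1 and B2): 0.796000 × 0.857000 = 0.682172
Series (B4 and B5): 0.993000 × 0.896000 = 0.889728
Parallel ([0.682172], B3, and [0.889728]): 1 − (1 − 0.682172)(1 − 0.926000)(1 − 0.889728) = 0.9974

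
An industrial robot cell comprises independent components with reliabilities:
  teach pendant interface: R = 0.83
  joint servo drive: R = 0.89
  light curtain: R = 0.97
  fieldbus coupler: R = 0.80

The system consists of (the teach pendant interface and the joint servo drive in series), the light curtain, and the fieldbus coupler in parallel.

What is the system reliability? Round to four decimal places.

0.9984

Series (teach pendant interface and joint servo drive): 0.830000 × 0.890000 = 0.738700
Parallel ([0.738700], light curtain, and fieldbus coupler): 1 − (1 − 0.738700)(1 − 0.970000)(1 − 0.800000) = 0.9984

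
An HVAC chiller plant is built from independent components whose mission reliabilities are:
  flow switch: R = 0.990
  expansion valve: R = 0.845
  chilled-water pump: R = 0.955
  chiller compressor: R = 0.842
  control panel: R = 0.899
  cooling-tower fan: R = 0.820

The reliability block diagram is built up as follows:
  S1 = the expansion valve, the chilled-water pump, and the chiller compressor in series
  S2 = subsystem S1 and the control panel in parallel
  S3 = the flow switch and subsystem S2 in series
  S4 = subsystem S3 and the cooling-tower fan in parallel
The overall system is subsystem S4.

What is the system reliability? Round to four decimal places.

Series (expansion valve, chilled-water pump, and chiller compressor): 0.845000 × 0.955000 × 0.842000 = 0.679473
Parallel ([0.679473] and control panel): 1 − (1 − 0.679473)(1 − 0.899000) = 0.967627
Series (flow switch and [0.967627]): 0.990000 × 0.967627 = 0.957951
Parallel ([0.957951] and cooling-tower fan): 1 − (1 − 0.957951)(1 − 0.820000) = 0.9924

0.9924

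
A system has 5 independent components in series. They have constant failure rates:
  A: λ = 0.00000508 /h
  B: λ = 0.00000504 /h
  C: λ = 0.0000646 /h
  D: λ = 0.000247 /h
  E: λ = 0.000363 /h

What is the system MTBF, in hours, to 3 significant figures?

1460

Series of exponential components: λ_sys = Σ λ_i
λ_sys = 0.00000508 + 0.00000504 + 0.0000646 + 0.000247 + 0.000363 = 6.8472e-04 /h
MTBF = 1 / λ_sys = 1460 h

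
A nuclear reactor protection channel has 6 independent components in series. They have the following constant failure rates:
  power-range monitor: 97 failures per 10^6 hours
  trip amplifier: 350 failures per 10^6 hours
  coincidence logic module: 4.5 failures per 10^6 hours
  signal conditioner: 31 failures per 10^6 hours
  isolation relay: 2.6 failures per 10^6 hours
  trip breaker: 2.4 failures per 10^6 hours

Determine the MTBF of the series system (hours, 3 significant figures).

Series of exponential components: λ_sys = Σ λ_i
λ_sys = 0.000097 + 0.00035 + 0.0000045 + 0.000031 + 0.0000026 + 0.0000024 = 4.8750e-04 /h
MTBF = 1 / λ_sys = 2050 h

2050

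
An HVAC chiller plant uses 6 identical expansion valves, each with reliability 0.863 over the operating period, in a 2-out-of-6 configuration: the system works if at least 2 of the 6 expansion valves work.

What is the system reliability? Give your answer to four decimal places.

R = Σ_{i=2}^{6} C(6,i) p^i (1−p)^{6−i} with p = 0.863
C(6,2)·0.863^2·0.137^4 = 0.003935
C(6,3)·0.863^3·0.137^3 = 0.033054
C(6,4)·0.863^4·0.137^2 = 0.156162
C(6,5)·0.863^5·0.137^1 = 0.393483
C(6,6)·0.863^6·0.137^0 = 0.413109
Sum = 0.9997

0.9997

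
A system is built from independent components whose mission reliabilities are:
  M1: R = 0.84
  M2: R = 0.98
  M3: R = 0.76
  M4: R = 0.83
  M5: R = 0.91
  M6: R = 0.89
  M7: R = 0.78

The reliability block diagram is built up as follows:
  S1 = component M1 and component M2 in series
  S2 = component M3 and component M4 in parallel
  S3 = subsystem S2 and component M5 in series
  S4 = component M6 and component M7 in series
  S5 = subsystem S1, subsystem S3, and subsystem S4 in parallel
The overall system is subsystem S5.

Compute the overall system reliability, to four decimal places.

0.9931

Series (M1 and M2): 0.840000 × 0.980000 = 0.823200
Parallel (M3 and M4): 1 − (1 − 0.760000)(1 − 0.830000) = 0.959200
Series ([0.959200] and M5): 0.959200 × 0.910000 = 0.872872
Series (M6 and M7): 0.890000 × 0.780000 = 0.694200
Parallel ([0.823200], [0.872872], and [0.694200]): 1 − (1 − 0.823200)(1 − 0.872872)(1 − 0.694200) = 0.9931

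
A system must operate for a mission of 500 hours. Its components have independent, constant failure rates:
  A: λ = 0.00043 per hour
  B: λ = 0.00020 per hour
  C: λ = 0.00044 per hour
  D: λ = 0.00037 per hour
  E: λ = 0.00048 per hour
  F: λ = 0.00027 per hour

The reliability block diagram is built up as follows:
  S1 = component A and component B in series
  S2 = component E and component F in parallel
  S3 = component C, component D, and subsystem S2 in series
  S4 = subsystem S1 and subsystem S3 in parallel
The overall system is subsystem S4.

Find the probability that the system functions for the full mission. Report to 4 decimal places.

0.9052

R(A) = exp(−0.00043 × 500) = 0.806541
R(B) = exp(−0.00020 × 500) = 0.904837
R(C) = exp(−0.00044 × 500) = 0.802519
R(D) = exp(−0.00037 × 500) = 0.831104
R(E) = exp(−0.00048 × 500) = 0.786628
R(F) = exp(−0.00027 × 500) = 0.873716
Series (A and B): 0.806541 × 0.904837 = 0.729788
Parallel (E and F): 1 − (1 − 0.786628)(1 − 0.873716) = 0.973055
Series (C, D, and [0.973055]): 0.802519 × 0.831104 × 0.973055 = 0.649005
Parallel ([0.729788] and [0.649005]): 1 − (1 − 0.729788)(1 − 0.649005) = 0.9052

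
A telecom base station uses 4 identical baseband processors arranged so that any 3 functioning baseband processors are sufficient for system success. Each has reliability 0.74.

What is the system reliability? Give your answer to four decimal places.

R = Σ_{i=3}^{4} C(4,i) p^i (1−p)^{4−i} with p = 0.74
C(4,3)·0.74^3·0.26^1 = 0.421433
C(4,4)·0.74^4·0.26^0 = 0.299866
Sum = 0.7213

0.7213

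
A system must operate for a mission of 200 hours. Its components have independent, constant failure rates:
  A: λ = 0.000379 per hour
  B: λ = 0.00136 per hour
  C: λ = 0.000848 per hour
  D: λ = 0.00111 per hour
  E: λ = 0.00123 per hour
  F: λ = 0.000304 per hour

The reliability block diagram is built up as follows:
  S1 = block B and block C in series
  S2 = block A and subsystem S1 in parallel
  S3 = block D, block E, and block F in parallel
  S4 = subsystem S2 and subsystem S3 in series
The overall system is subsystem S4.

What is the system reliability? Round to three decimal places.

0.971

R(A) = exp(−0.000379 × 200) = 0.92700
R(B) = exp(−0.00136 × 200) = 0.76185
R(C) = exp(−0.000848 × 200) = 0.84400
R(D) = exp(−0.00111 × 200) = 0.80092
R(E) = exp(−0.00123 × 200) = 0.78192
R(F) = exp(−0.000304 × 200) = 0.94101
Series (B and C): 0.76185 × 0.84400 = 0.64300
Parallel (A and [0.64300]): 1 − (1 − 0.92700)(1 − 0.64300) = 0.97394
Parallel (D, E, and F): 1 − (1 − 0.80092)(1 − 0.78192)(1 − 0.94101) = 0.99744
Series ([0.97394] and [0.99744]): 0.97394 × 0.99744 = 0.971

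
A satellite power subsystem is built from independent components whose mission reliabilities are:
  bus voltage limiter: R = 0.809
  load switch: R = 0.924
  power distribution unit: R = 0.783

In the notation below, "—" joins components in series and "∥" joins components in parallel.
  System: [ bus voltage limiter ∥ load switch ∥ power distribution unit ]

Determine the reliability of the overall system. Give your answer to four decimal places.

Parallel (bus voltage limiter, load switch, and power distribution unit): 1 − (1 − 0.809000)(1 − 0.924000)(1 − 0.783000) = 0.9969

0.9969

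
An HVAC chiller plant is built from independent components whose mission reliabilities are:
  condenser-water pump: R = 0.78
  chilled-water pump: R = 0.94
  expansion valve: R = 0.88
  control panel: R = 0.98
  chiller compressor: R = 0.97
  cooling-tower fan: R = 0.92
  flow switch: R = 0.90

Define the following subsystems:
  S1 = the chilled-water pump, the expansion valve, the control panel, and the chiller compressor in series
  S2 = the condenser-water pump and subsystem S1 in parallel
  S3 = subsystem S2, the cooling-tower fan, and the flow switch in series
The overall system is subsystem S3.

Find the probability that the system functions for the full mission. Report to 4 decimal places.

Series (chilled-water pump, expansion valve, control panel, and chiller compressor): 0.940000 × 0.880000 × 0.980000 × 0.970000 = 0.786336
Parallel (condenser-water pump and [0.786336]): 1 − (1 − 0.780000)(1 − 0.786336) = 0.952994
Series ([0.952994], cooling-tower fan, and flow switch): 0.952994 × 0.920000 × 0.900000 = 0.7891

0.7891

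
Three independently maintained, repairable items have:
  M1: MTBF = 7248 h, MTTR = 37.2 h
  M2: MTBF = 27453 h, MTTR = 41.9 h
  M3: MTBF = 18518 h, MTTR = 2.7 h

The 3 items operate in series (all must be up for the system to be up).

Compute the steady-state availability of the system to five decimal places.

0.99323

A(M1) = MTBF/(MTBF+MTTR) = 7248/(7248+37.2) = 0.994894
A(M2) = MTBF/(MTBF+MTTR) = 27453/(27453+41.9) = 0.998476
A(M3) = MTBF/(MTBF+MTTR) = 18518/(18518+2.7) = 0.999854
Series availability: 0.994894 × 0.998476 × 0.999854 = 0.99323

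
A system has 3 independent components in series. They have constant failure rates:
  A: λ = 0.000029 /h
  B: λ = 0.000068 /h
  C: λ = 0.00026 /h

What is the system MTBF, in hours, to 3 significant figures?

2800

Series of exponential components: λ_sys = Σ λ_i
λ_sys = 0.000029 + 0.000068 + 0.00026 = 3.5700e-04 /h
MTBF = 1 / λ_sys = 2800 h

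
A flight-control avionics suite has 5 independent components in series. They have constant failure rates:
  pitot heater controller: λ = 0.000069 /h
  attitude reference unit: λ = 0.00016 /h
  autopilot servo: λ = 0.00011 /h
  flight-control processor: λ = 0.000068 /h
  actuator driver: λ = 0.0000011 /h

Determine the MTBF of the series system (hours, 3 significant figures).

2450

Series of exponential components: λ_sys = Σ λ_i
λ_sys = 0.000069 + 0.00016 + 0.00011 + 0.000068 + 0.0000011 = 4.0810e-04 /h
MTBF = 1 / λ_sys = 2450 h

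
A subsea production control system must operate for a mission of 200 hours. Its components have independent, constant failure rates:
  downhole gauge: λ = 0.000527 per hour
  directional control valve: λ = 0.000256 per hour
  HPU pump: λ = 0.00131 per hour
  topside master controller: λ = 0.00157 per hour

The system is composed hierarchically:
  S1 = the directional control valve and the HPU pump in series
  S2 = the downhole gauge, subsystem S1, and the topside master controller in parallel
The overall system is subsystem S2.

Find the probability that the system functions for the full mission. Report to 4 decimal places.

R(downhole gauge) = exp(−0.000527 × 200) = 0.899964
R(directional control valve) = exp(−0.000256 × 200) = 0.950089
R(HPU pump) = exp(−0.00131 × 200) = 0.769511
R(topside master controller) = exp(−0.00157 × 200) = 0.730519
Series (directional control valve and HPU pump): 0.950089 × 0.769511 = 0.731104
Parallel (downhole gauge, [0.731104], and topside master controller): 1 − (1 − 0.899964)(1 − 0.731104)(1 − 0.730519) = 0.9928

0.9928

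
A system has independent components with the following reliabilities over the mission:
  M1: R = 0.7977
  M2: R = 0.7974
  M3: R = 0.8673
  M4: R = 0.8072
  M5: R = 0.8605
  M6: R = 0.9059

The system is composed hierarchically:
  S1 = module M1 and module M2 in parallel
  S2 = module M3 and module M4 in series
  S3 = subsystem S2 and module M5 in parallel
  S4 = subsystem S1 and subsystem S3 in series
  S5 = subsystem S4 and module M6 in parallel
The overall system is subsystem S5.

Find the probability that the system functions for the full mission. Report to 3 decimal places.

0.992

Parallel (M1 and M2): 1 − (1 − 0.79770)(1 − 0.79740) = 0.95901
Series (M3 and M4): 0.86730 × 0.80720 = 0.70008
Parallel ([0.70008] and M5): 1 − (1 − 0.70008)(1 − 0.86050) = 0.95816
Series ([0.95901] and [0.95816]): 0.95901 × 0.95816 = 0.91889
Parallel ([0.91889] and M6): 1 − (1 − 0.91889)(1 − 0.90590) = 0.992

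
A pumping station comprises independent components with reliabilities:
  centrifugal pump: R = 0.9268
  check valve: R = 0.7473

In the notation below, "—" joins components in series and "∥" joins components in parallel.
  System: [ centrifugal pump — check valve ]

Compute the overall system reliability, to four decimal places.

Series (centrifugal pump and check valve): 0.926800 × 0.747300 = 0.6926

0.6926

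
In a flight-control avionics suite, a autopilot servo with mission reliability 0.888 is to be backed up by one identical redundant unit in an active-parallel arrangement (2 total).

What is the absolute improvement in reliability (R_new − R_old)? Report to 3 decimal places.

0.099

R_before = 0.888
R_after = 1 − (1 − 0.888)^2 = 0.987
ΔR = 0.987 − 0.888 = 0.099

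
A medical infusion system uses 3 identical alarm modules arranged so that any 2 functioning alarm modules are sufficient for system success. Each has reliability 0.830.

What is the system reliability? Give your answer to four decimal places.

0.9231

R = Σ_{i=2}^{3} C(3,i) p^i (1−p)^{3−i} with p = 0.830
C(3,2)·0.830^2·0.170^1 = 0.351339
C(3,3)·0.830^3·0.170^0 = 0.571787
Sum = 0.9231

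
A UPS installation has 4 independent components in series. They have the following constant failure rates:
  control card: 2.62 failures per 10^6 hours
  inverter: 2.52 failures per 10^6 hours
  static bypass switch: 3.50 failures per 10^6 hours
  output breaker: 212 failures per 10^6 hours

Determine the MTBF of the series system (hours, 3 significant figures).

4530

Series of exponential components: λ_sys = Σ λ_i
λ_sys = 0.00000262 + 0.00000252 + 0.00000350 + 0.000212 = 2.2064e-04 /h
MTBF = 1 / λ_sys = 4530 h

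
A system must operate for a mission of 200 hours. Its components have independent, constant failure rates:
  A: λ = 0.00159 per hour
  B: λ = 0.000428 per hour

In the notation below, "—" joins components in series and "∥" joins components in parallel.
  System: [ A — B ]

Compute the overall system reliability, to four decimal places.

0.6679

R(A) = exp(−0.00159 × 200) = 0.727603
R(B) = exp(−0.000428 × 200) = 0.917961
Series (A and B): 0.727603 × 0.917961 = 0.6679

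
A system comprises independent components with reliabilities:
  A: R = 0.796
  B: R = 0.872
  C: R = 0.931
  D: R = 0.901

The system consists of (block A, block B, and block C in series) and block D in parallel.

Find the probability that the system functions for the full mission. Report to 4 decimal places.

0.9650

Series (A, B, and C): 0.796000 × 0.872000 × 0.931000 = 0.646218
Parallel ([0.646218] and D): 1 − (1 − 0.646218)(1 − 0.901000) = 0.9650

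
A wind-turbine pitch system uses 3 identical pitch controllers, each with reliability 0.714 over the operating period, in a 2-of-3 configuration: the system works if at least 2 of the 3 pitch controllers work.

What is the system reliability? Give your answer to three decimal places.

R = Σ_{i=2}^{3} C(3,i) p^i (1−p)^{3−i} with p = 0.714
C(3,2)·0.714^2·0.286^1 = 0.43740
C(3,3)·0.714^3·0.286^0 = 0.36399
Sum = 0.801

0.801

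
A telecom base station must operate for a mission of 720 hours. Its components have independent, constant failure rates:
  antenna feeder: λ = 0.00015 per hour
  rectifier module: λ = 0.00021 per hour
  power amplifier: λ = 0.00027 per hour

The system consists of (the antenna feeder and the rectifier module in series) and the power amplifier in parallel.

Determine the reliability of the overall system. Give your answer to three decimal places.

0.960

R(antenna feeder) = exp(−0.00015 × 720) = 0.89763
R(rectifier module) = exp(−0.00021 × 720) = 0.85968
R(power amplifier) = exp(−0.00027 × 720) = 0.82333
Series (antenna feeder and rectifier module): 0.89763 × 0.85968 = 0.77167
Parallel ([0.77167] and power amplifier): 1 − (1 − 0.77167)(1 − 0.82333) = 0.960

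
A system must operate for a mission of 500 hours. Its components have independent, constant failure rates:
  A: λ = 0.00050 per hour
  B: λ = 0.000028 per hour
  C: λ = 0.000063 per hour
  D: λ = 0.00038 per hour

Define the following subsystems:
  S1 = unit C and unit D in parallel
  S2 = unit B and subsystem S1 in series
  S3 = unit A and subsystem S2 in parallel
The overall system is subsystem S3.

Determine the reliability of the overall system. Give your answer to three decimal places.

R(A) = exp(−0.00050 × 500) = 0.77880
R(B) = exp(−0.000028 × 500) = 0.98610
R(C) = exp(−0.000063 × 500) = 0.96899
R(D) = exp(−0.00038 × 500) = 0.82696
Parallel (C and D): 1 − (1 − 0.96899)(1 − 0.82696) = 0.99463
Series (B and [0.99463]): 0.98610 × 0.99463 = 0.98080
Parallel (A and [0.98080]): 1 − (1 − 0.77880)(1 − 0.98080) = 0.996

0.996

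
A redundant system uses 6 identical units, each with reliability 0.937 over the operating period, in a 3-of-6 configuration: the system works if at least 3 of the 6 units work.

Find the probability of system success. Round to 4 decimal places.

0.9998

R = Σ_{i=3}^{6} C(6,i) p^i (1−p)^{6−i} with p = 0.937
C(6,3)·0.937^3·0.063^3 = 0.004114
C(6,4)·0.937^4·0.063^2 = 0.045891
C(6,5)·0.937^5·0.063^1 = 0.273017
C(6,6)·0.937^6·0.063^0 = 0.676764
Sum = 0.9998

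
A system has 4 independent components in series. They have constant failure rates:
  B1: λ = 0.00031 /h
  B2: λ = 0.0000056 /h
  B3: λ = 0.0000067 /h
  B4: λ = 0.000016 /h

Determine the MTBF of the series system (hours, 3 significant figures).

2960

Series of exponential components: λ_sys = Σ λ_i
λ_sys = 0.00031 + 0.0000056 + 0.0000067 + 0.000016 = 3.3830e-04 /h
MTBF = 1 / λ_sys = 2960 h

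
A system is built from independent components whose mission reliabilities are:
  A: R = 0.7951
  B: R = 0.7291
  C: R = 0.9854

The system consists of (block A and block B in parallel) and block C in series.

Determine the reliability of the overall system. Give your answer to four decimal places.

Parallel (A and B): 1 − (1 − 0.795100)(1 − 0.729100) = 0.944493
Series ([0.944493] and C): 0.944493 × 0.985400 = 0.9307

0.9307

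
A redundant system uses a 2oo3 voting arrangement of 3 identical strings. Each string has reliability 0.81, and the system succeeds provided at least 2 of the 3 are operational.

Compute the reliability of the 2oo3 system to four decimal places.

0.9054

R = Σ_{i=2}^{3} C(3,i) p^i (1−p)^{3−i} with p = 0.81
C(3,2)·0.81^2·0.19^1 = 0.373977
C(3,3)·0.81^3·0.19^0 = 0.531441
Sum = 0.9054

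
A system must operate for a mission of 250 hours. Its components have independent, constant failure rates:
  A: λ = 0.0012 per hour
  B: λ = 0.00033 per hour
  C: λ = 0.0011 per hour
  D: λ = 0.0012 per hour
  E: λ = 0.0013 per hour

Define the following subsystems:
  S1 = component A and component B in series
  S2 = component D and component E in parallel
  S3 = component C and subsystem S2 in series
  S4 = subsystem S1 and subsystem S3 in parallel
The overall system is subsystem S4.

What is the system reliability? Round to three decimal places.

R(A) = exp(−0.0012 × 250) = 0.74082
R(B) = exp(−0.00033 × 250) = 0.92081
R(C) = exp(−0.0011 × 250) = 0.75957
R(D) = exp(−0.0012 × 250) = 0.74082
R(E) = exp(−0.0013 × 250) = 0.72253
Series (A and B): 0.74082 × 0.92081 = 0.68215
Parallel (D and E): 1 − (1 − 0.74082)(1 − 0.72253) = 0.92809
Series (C and [0.92809]): 0.75957 × 0.92809 = 0.70495
Parallel ([0.68215] and [0.70495]): 1 − (1 − 0.68215)(1 − 0.70495) = 0.906

0.906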